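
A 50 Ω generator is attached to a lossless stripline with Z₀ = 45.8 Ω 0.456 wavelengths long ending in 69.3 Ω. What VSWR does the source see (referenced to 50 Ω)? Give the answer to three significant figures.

βl = 2π × 0.456 = 164°
tan(βl) = -0.284
Z_in = Z_0·(Z_L + jZ_0·tanβl)/(Z_0 + jZ_L·tanβl) = 63.2 + j14.1 Ω
Γ_s = (Z_in − Z_s)/(Z_in + Z_s) = (13.2 + j14.1)/(113 + j14.1), |Γ_s| = 0.17
VSWR = (1 + |Γ_s|)/(1 − |Γ_s|)

VSWR ≈ 1.41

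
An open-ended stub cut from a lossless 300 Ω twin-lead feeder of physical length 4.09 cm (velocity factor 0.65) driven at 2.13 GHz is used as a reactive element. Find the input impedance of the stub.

Z_in ≈ +j863 Ω

λ = v/f = 0.65·c / 2.13 GHz = 0.0915 m
βl = 2π·l/λ = 2π × 0.447 = 161°
tan(βl) = -0.348
For an open-ended stub, Z_in = −jZ_0·cot(βl) = −jZ_0/tan(βl)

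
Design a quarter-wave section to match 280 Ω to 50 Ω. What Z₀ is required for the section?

Z_qwt ≈ 118 Ω

Z_qwt = √(Z_0·R_L) = √(50 × 280) = √14000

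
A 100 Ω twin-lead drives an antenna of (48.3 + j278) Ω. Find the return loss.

Γ = (-51.7 + j278)/(148.3 + j278), |Γ| = 0.897
RL = −20·log₁₀|Γ| = −20·log₁₀(0.897)

RL ≈ 0.94 dB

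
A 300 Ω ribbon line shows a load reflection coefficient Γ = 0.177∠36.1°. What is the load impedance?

Z_L ≈ 390 + j84 Ω

Z_L = Z_0·(1 + Γ)/(1 − Γ) = 300·(1.14 + j0.104)/(0.857 − j0.104)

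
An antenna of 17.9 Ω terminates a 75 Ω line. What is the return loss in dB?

Γ = (17.9 − 75)/(17.9 + 75) = -0.615
RL = −20·log₁₀|Γ| = −20·log₁₀(0.615)

RL ≈ 4.23 dB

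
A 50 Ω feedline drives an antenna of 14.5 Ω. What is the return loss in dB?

Γ = (14.5 − 50)/(14.5 + 50) = -0.55
RL = −20·log₁₀|Γ| = −20·log₁₀(0.55)

RL ≈ 5.19 dB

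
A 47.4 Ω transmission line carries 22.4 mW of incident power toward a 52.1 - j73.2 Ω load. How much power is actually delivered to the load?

P_delivered ≈ 14.5 mW

|Γ| = |(4.7 − j73.2)/(99.5 − j73.2)| = 0.594
|Γ|² = 0.353
P_refl = |Γ|²·P_inc = 7.9 mW, P_del = (1 − |Γ|²)·P_inc = 14.5 mW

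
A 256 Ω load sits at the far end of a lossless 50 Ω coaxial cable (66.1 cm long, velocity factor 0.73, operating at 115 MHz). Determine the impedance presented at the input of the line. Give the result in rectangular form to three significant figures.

Z_in ≈ 14.3 + j33 Ω

λ = v/f = 0.73·c / 115 MHz = 1.9 m
βl = 2π·l/λ = 2π × 0.347 = 125°
tan(βl) = tan(125°) = -1.43
Z_in = Z_0·(Z_L + jZ_0·tanβl)/(Z_0 + jZ_L·tanβl)
     = 50·(256 − j71.5)/(50 − j366)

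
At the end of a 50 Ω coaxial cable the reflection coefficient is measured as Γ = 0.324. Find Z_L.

Z_L ≈ 97.9 Ω

Z_L = Z_0·(1 + Γ)/(1 − Γ) = 50·(1.32)/(0.676)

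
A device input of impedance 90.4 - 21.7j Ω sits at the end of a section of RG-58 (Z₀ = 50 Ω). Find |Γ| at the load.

Γ = (Z_L − Z_0)/(Z_L + Z_0) = (40.4 − j21.7)/(140.4 − j21.7)
|Γ| = 45.9/142

|Γ| ≈ 0.323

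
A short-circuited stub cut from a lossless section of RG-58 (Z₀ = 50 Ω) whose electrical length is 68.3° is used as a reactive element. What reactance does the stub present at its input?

tan(βl) = 2.51
For a short-circuited stub, Z_in = jZ_0·tan(βl)

X_in ≈ 126 Ω (inductive)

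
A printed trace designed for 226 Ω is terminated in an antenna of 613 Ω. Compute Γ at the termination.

Γ = 0.461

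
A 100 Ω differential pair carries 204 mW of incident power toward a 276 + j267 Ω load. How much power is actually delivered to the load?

|Γ| = |(176 + j267)/(376 + j267)| = 0.693
|Γ|² = 0.481
P_refl = |Γ|²·P_inc = 98.1 mW, P_del = (1 − |Γ|²)·P_inc = 106 mW

P_delivered ≈ 106 mW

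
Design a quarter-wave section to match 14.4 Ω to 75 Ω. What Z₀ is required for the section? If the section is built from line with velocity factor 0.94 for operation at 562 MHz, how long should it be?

Z_qwt ≈ 32.9 Ω; length ≈ 12.5 cm

Z_qwt = √(Z_0·R_L) = √(75 × 14.4) = √1080
λ = 0.94·c/f = 0.502 m, so l = λ/4 = 0.125 m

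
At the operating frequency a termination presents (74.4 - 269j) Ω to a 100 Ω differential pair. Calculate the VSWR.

VSWR ≈ 11.7

Γ = (Z_L − Z_0)/(Z_L + Z_0) = (-25.6 − j269)/(174.4 − j269)
|Γ| = 270/321 = 0.843
VSWR = (1 + |Γ|)/(1 − |Γ|) = 1.84/0.157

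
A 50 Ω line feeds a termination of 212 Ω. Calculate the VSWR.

VSWR ≈ 4.24

Γ = (212 − 50)/(212 + 50) = 0.618
VSWR = (1 + 0.618)/(1 − 0.618)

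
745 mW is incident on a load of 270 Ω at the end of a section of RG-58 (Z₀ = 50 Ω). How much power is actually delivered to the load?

Γ = (270 − 50)/(270 + 50) = 0.688
|Γ|² = 0.473
P_refl = |Γ|²·P_inc = 352 mW, P_del = (1 − |Γ|²)·P_inc = 393 mW

P_delivered ≈ 393 mW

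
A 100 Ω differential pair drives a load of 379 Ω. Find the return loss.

RL ≈ 4.69 dB

Γ = (379 − 100)/(379 + 100) = 0.582
RL = −20·log₁₀|Γ| = −20·log₁₀(0.582)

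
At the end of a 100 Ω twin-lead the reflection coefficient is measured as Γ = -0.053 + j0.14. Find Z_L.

Z_L = Z_0·(1 + Γ)/(1 − Γ) = 100·(0.947 + j0.14)/(1.05 − j0.14)

Z_L ≈ 86.6 + j24.8 Ω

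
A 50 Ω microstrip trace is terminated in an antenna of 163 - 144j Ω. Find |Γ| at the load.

|Γ| ≈ 0.712

Γ = (Z_L − Z_0)/(Z_L + Z_0) = (113 − j144)/(213 − j144)
|Γ| = 183/257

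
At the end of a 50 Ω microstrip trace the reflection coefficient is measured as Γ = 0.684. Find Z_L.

Z_L ≈ 266 Ω

Z_L = Z_0·(1 + Γ)/(1 − Γ) = 50·(1.68)/(0.316)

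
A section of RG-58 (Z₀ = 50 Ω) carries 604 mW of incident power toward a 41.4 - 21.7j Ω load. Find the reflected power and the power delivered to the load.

|Γ| = |(-8.6 − j21.7)/(91.4 − j21.7)| = 0.248
|Γ|² = 0.0617
P_refl = |Γ|²·P_inc = 37.3 mW, P_del = (1 − |Γ|²)·P_inc = 567 mW

P_reflected ≈ 37.3 mW; P_delivered ≈ 567 mW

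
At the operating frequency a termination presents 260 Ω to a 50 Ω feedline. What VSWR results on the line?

VSWR ≈ 5.2

Γ = (260 − 50)/(260 + 50) = 0.677
VSWR = (1 + 0.677)/(1 − 0.677)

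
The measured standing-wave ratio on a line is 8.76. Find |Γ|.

|Γ| ≈ 0.795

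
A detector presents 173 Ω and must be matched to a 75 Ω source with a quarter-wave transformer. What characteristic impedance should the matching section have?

Z_qwt = √(Z_0·R_L) = √(75 × 173) = √12980

Z_qwt ≈ 114 Ω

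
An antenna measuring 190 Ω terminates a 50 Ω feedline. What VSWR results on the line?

Γ = (190 − 50)/(190 + 50) = 0.583
VSWR = (1 + 0.583)/(1 − 0.583)

VSWR ≈ 3.8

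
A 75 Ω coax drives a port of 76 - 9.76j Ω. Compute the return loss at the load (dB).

Γ = (1 − j9.76)/(151 − j9.76), |Γ| = 0.0648
RL = −20·log₁₀|Γ| = −20·log₁₀(0.0648)

RL ≈ 23.8 dB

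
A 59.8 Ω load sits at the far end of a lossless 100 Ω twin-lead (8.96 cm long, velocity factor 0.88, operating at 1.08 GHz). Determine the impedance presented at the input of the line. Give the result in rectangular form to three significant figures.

λ = v/f = 0.88·c / 1.08 GHz = 0.244 m
βl = 2π·l/λ = 2π × 0.367 = 132°
tan(βl) = tan(132°) = -1.11
Z_in = Z_0·(Z_L + jZ_0·tanβl)/(Z_0 + jZ_L·tanβl)
     = 100·(59.8 − j111)/(100 − j66.5)

Z_in ≈ 92.8 − j49.5 Ω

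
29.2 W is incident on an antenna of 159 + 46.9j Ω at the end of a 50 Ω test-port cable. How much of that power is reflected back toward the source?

P_reflected ≈ 8.96 W

|Γ| = |(109 + j46.9)/(209 + j46.9)| = 0.554
|Γ|² = 0.307
P_refl = |Γ|²·P_inc = 8.96 W, P_del = (1 − |Γ|²)·P_inc = 20.2 W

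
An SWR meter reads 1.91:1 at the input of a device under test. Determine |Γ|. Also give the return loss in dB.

|Γ| = (S − 1)/(S + 1) = (1.91 − 1)/(1.91 + 1) = 0.91/2.91
RL = −20·log₁₀|Γ| = −20·log₁₀(0.313)

|Γ| ≈ 0.313; return loss ≈ 10.1 dB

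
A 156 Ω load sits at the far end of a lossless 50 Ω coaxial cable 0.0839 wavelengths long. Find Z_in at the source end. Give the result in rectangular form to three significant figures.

βl = 2π × 0.0839 = 30.2°
tan(βl) = tan(30.2°) = 0.582
Z_in = Z_0·(Z_L + jZ_0·tanβl)/(Z_0 + jZ_L·tanβl)
     = 50·(156 + j29.1)/(50 + j90.8)

Z_in ≈ 48.6 − j59.1 Ω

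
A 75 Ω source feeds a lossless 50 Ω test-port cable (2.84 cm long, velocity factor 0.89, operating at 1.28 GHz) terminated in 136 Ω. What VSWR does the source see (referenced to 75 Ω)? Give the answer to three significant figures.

VSWR ≈ 3.17

λ = v/f = 0.89·c / 1.28 GHz = 0.209 m
βl = 2π·l/λ = 2π × 0.136 = 49°
tan(βl) = 1.15
Z_in = Z_0·(Z_L + jZ_0·tanβl)/(Z_0 + jZ_L·tanβl) = 29.3 − j34.1 Ω
Γ_s = (Z_in − Z_s)/(Z_in + Z_s) = (-45.7 − j34.1)/(104 − j34.1), |Γ_s| = 0.52
VSWR = (1 + |Γ_s|)/(1 − |Γ_s|)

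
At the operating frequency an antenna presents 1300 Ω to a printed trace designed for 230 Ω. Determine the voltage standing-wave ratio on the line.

Γ = (1300 − 230)/(1300 + 230) = 0.699
VSWR = (1 + 0.699)/(1 − 0.699)

VSWR ≈ 5.65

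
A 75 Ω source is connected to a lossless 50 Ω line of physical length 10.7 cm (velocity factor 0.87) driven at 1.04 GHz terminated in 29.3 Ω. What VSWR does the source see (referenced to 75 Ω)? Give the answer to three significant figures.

VSWR ≈ 2.34

λ = v/f = 0.87·c / 1.04 GHz = 0.251 m
βl = 2π·l/λ = 2π × 0.426 = 153°
tan(βl) = -0.499
Z_in = Z_0·(Z_L + jZ_0·tanβl)/(Z_0 + jZ_L·tanβl) = 33.7 − j15.1 Ω
Γ_s = (Z_in − Z_s)/(Z_in + Z_s) = (-41.3 − j15.1)/(109 − j15.1), |Γ_s| = 0.401
VSWR = (1 + |Γ_s|)/(1 − |Γ_s|)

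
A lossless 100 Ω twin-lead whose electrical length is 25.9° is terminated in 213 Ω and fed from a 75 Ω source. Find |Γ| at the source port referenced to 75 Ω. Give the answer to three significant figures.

|Γ| ≈ 0.449

tan(βl) = 0.486
Z_in = Z_0·(Z_L + jZ_0·tanβl)/(Z_0 + jZ_L·tanβl) = 127 − j83 Ω
Γ_s = (Z_in − Z_s)/(Z_in + Z_s) = (52.2 − j83)/(202 − j83), |Γ_s| = 0.449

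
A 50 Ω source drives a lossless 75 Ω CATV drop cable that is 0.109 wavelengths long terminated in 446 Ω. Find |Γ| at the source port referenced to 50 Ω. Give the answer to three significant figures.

|Γ| ≈ 0.749

βl = 2π × 0.109 = 39.2°
tan(βl) = 0.817
Z_in = Z_0·(Z_L + jZ_0·tanβl)/(Z_0 + jZ_L·tanβl) = 30.2 − j85.6 Ω
Γ_s = (Z_in − Z_s)/(Z_in + Z_s) = (-19.8 − j85.6)/(80.2 − j85.6), |Γ_s| = 0.749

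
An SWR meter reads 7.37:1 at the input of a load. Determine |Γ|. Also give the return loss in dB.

|Γ| ≈ 0.761; return loss ≈ 2.37 dB

|Γ| = (S − 1)/(S + 1) = (7.37 − 1)/(7.37 + 1) = 6.37/8.37
RL = −20·log₁₀|Γ| = −20·log₁₀(0.761)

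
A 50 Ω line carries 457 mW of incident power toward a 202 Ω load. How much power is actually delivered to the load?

Γ = (202 − 50)/(202 + 50) = 0.603
|Γ|² = 0.364
P_refl = |Γ|²·P_inc = 166 mW, P_del = (1 − |Γ|²)·P_inc = 291 mW

P_delivered ≈ 291 mW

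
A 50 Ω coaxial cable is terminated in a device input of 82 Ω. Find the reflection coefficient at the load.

Γ = (Z_L − Z_0)/(Z_L + Z_0) = (82 − 50)/(82 + 50) = 32/132

Γ = 0.242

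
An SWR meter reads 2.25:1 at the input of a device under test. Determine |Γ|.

|Γ| = (S − 1)/(S + 1) = (2.25 − 1)/(2.25 + 1) = 1.25/3.25

|Γ| ≈ 0.385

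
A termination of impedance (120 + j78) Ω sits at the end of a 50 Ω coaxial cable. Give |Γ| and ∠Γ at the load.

Γ ≈ 0.56 ∠ 23.4°

Γ = (Z_L − Z_0)/(Z_L + Z_0) = (70 + j78)/(170 + j78)
|Γ| = 105/187 = 0.56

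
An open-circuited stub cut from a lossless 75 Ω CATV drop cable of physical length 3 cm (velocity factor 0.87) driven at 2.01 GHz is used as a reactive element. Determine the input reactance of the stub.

X_in ≈ -8.98 Ω (capacitive)

λ = v/f = 0.87·c / 2.01 GHz = 0.13 m
βl = 2π·l/λ = 2π × 0.231 = 83.2°
tan(βl) = 8.35
For an open-circuited stub, Z_in = −jZ_0·cot(βl) = −jZ_0/tan(βl)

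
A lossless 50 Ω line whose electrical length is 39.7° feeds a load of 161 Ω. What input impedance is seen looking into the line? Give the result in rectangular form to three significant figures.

Z_in ≈ 33.4 − j47.7 Ω

tan(βl) = tan(39.7°) = 0.83
Z_in = Z_0·(Z_L + jZ_0·tanβl)/(Z_0 + jZ_L·tanβl)
     = 50·(161 + j41.5)/(50 + j134)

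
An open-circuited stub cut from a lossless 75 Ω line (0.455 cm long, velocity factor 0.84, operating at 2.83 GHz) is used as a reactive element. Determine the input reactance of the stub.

λ = v/f = 0.84·c / 2.83 GHz = 0.089 m
βl = 2π·l/λ = 2π × 0.0511 = 18.4°
tan(βl) = 0.333
For an open-circuited stub, Z_in = −jZ_0·cot(βl) = −jZ_0/tan(βl)

X_in ≈ -226 Ω (capacitive)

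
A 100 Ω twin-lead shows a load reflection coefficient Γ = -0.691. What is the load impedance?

Z_L = Z_0·(1 + Γ)/(1 − Γ) = 100·(0.309)/(1.69)

Z_L ≈ 18.3 Ω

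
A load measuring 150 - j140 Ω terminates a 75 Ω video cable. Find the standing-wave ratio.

Γ = (Z_L − Z_0)/(Z_L + Z_0) = (75 − j140)/(225 − j140)
|Γ| = 159/265 = 0.599
VSWR = (1 + |Γ|)/(1 − |Γ|) = 1.6/0.401

VSWR ≈ 3.99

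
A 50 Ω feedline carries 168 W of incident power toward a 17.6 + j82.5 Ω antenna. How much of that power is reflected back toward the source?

P_reflected ≈ 116 W

|Γ| = |(-32.4 + j82.5)/(67.6 + j82.5)| = 0.831
|Γ|² = 0.691
P_refl = |Γ|²·P_inc = 116 W, P_del = (1 − |Γ|²)·P_inc = 52 W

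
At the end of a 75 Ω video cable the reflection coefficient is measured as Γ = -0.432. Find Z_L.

Z_L = Z_0·(1 + Γ)/(1 − Γ) = 75·(0.568)/(1.43)

Z_L ≈ 29.7 Ω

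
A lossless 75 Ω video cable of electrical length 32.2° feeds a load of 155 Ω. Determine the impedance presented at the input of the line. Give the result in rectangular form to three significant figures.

Z_in ≈ 80.4 − j57.4 Ω

tan(βl) = tan(32.2°) = 0.63
Z_in = Z_0·(Z_L + jZ_0·tanβl)/(Z_0 + jZ_L·tanβl)
     = 75·(155 + j47.2)/(75 + j97.6)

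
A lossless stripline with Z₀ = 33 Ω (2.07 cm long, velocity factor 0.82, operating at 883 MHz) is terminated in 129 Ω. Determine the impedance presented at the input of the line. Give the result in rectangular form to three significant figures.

λ = v/f = 0.82·c / 883 MHz = 0.279 m
βl = 2π·l/λ = 2π × 0.0743 = 26.7°
tan(βl) = tan(26.7°) = 0.504
Z_in = Z_0·(Z_L + jZ_0·tanβl)/(Z_0 + jZ_L·tanβl)
     = 33·(129 + j16.6)/(33 + j65)

Z_in ≈ 33.1 − j48.7 Ω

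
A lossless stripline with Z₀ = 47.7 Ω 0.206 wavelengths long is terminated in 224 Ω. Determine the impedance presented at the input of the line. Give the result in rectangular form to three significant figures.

Z_in ≈ 10.9 − j12.9 Ω

βl = 2π × 0.206 = 74.2°
tan(βl) = tan(74.2°) = 3.52
Z_in = Z_0·(Z_L + jZ_0·tanβl)/(Z_0 + jZ_L·tanβl)
     = 47.7·(224 + j168)/(47.7 + j789)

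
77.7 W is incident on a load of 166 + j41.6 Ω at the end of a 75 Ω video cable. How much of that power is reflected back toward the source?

|Γ| = |(91 + j41.6)/(241 + j41.6)| = 0.409
|Γ|² = 0.167
P_refl = |Γ|²·P_inc = 13 W, P_del = (1 − |Γ|²)·P_inc = 64.7 W

P_reflected ≈ 13 W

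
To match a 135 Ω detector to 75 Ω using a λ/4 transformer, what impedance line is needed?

Z_qwt = √(Z_0·R_L) = √(75 × 135) = √10120

Z_qwt ≈ 101 Ω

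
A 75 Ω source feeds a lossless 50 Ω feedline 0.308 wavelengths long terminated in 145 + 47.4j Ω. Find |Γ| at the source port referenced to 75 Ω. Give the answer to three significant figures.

βl = 2π × 0.308 = 111°
tan(βl) = -2.62
Z_in = Z_0·(Z_L + jZ_0·tanβl)/(Z_0 + jZ_L·tanβl) = 16.3 + j11.6 Ω
Γ_s = (Z_in − Z_s)/(Z_in + Z_s) = (-58.7 + j11.6)/(91.3 + j11.6), |Γ_s| = 0.65

|Γ| ≈ 0.65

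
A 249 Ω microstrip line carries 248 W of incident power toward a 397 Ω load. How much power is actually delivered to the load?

Γ = (397 − 249)/(397 + 249) = 0.229
|Γ|² = 0.0525
P_refl = |Γ|²·P_inc = 13 W, P_del = (1 − |Γ|²)·P_inc = 235 W

P_delivered ≈ 235 W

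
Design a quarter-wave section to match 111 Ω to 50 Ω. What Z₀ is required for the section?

Z_qwt ≈ 74.5 Ω

Z_qwt = √(Z_0·R_L) = √(50 × 111) = √5550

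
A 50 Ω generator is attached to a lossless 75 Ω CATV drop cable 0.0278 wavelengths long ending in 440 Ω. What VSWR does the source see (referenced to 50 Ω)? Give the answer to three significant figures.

βl = 2π × 0.0278 = 10°
tan(βl) = 0.176
Z_in = Z_0·(Z_L + jZ_0·tanβl)/(Z_0 + jZ_L·tanβl) = 219 − j213 Ω
Γ_s = (Z_in − Z_s)/(Z_in + Z_s) = (169 − j213)/(269 − j213), |Γ_s| = 0.793
VSWR = (1 + |Γ_s|)/(1 − |Γ_s|)

VSWR ≈ 8.65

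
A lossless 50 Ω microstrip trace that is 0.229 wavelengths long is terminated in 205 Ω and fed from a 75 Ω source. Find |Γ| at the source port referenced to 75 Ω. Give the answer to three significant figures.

|Γ| ≈ 0.718

βl = 2π × 0.229 = 82.4°
tan(βl) = 7.53
Z_in = Z_0·(Z_L + jZ_0·tanβl)/(Z_0 + jZ_L·tanβl) = 12.4 − j6.23 Ω
Γ_s = (Z_in − Z_s)/(Z_in + Z_s) = (-62.6 − j6.23)/(87.4 − j6.23), |Γ_s| = 0.718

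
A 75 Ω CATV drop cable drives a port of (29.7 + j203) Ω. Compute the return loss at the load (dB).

Γ = (-45.3 + j203)/(104.7 + j203), |Γ| = 0.911
RL = −20·log₁₀|Γ| = −20·log₁₀(0.911)

RL ≈ 0.813 dB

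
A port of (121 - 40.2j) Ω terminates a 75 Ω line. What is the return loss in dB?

RL ≈ 10.3 dB

Γ = (46 − j40.2)/(196 − j40.2), |Γ| = 0.305
RL = −20·log₁₀|Γ| = −20·log₁₀(0.305)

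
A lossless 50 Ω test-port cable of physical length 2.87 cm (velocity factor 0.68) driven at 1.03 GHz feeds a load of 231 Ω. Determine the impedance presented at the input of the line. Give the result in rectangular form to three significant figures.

λ = v/f = 0.68·c / 1.03 GHz = 0.198 m
βl = 2π·l/λ = 2π × 0.145 = 52.2°
tan(βl) = tan(52.2°) = 1.29
Z_in = Z_0·(Z_L + jZ_0·tanβl)/(Z_0 + jZ_L·tanβl)
     = 50·(231 + j64.4)/(50 + j297)

Z_in ≈ 16.9 − j36 Ω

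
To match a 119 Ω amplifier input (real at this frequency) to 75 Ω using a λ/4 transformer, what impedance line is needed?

Z_qwt ≈ 94.5 Ω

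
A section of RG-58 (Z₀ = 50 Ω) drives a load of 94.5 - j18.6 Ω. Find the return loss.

RL ≈ 9.6 dB

Γ = (44.5 − j18.6)/(144.5 − j18.6), |Γ| = 0.331
RL = −20·log₁₀|Γ| = −20·log₁₀(0.331)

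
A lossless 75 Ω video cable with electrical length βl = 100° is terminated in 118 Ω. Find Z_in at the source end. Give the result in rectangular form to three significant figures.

tan(βl) = tan(100°) = -5.67
Z_in = Z_0·(Z_L + jZ_0·tanβl)/(Z_0 + jZ_L·tanβl)
     = 75·(118 − j425)/(75 − j669)

Z_in ≈ 48.5 + j7.78 Ω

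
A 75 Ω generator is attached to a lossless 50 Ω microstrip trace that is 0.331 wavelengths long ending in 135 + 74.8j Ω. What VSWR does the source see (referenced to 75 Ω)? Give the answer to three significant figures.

βl = 2π × 0.331 = 119°
tan(βl) = -1.79
Z_in = Z_0·(Z_L + jZ_0·tanβl)/(Z_0 + jZ_L·tanβl) = 15.4 + j16.2 Ω
Γ_s = (Z_in − Z_s)/(Z_in + Z_s) = (-59.6 + j16.2)/(90.4 + j16.2), |Γ_s| = 0.673
VSWR = (1 + |Γ_s|)/(1 − |Γ_s|)

VSWR ≈ 5.11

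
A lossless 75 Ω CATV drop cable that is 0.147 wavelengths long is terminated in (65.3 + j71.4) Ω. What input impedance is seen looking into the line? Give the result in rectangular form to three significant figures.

βl = 2π × 0.147 = 52.9°
tan(βl) = tan(52.9°) = 1.32
Z_in = Z_0·(Z_L + jZ_0·tanβl)/(Z_0 + jZ_L·tanβl)
     = 75·(65.3 + j171)/(-19.5 + j86.4)

Z_in ≈ 129 − j85.7 Ω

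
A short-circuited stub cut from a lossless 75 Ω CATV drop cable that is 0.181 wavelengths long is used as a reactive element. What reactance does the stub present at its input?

X_in ≈ 162 Ω (inductive)

βl = 2π × 0.181 = 65.2°
tan(βl) = 2.16
For a short-circuited stub, Z_in = jZ_0·tan(βl)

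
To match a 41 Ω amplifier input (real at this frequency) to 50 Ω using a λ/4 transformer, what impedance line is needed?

Z_qwt = √(Z_0·R_L) = √(50 × 41) = √2050

Z_qwt ≈ 45.3 Ω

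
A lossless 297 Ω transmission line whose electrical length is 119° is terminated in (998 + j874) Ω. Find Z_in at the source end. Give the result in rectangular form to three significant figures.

tan(βl) = tan(119°) = -1.8
Z_in = Z_0·(Z_L + jZ_0·tanβl)/(Z_0 + jZ_L·tanβl)
     = 297·(998 + j338)/(1870 − j1800)

Z_in ≈ 55.5 + j107 Ω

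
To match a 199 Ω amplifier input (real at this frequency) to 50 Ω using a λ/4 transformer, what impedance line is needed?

Z_qwt ≈ 99.7 Ω

Z_qwt = √(Z_0·R_L) = √(50 × 199) = √9950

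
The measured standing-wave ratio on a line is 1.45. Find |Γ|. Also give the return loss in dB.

|Γ| = (S − 1)/(S + 1) = (1.45 − 1)/(1.45 + 1) = 0.45/2.45
RL = −20·log₁₀|Γ| = −20·log₁₀(0.184)

|Γ| ≈ 0.184; return loss ≈ 14.7 dB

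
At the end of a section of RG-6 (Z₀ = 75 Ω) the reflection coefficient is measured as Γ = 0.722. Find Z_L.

Z_L ≈ 465 Ω

Z_L = Z_0·(1 + Γ)/(1 − Γ) = 75·(1.72)/(0.278)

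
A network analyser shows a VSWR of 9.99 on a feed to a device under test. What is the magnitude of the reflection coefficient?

|Γ| ≈ 0.818

|Γ| = (S − 1)/(S + 1) = (9.99 − 1)/(9.99 + 1) = 8.99/11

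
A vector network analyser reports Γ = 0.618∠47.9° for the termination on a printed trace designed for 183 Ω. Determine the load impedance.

Z_L ≈ 204 + j303 Ω

Z_L = Z_0·(1 + Γ)/(1 − Γ) = 183·(1.41 + j0.459)/(0.586 − j0.459)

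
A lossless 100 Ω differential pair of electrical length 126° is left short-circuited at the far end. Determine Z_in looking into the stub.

tan(βl) = -1.38
For a short-circuited stub, Z_in = jZ_0·tan(βl)

Z_in ≈ −j138 Ω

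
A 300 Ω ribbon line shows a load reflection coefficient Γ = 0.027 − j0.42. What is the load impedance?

Z_L = Z_0·(1 + Γ)/(1 − Γ) = 300·(1.03 − j0.42)/(0.973 + j0.42)

Z_L ≈ 220 − j224 Ω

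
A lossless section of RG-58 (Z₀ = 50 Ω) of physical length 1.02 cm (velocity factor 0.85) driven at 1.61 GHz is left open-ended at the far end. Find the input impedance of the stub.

Z_in ≈ −j117 Ω

λ = v/f = 0.85·c / 1.61 GHz = 0.158 m
βl = 2π·l/λ = 2π × 0.0644 = 23.2°
tan(βl) = 0.428
For an open-ended stub, Z_in = −jZ_0·cot(βl) = −jZ_0/tan(βl)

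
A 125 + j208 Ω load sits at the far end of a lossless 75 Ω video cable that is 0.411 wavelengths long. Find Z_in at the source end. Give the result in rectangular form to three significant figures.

Z_in ≈ 20.3 + j66.6 Ω

βl = 2π × 0.411 = 148°
tan(βl) = tan(148°) = -0.626
Z_in = Z_0·(Z_L + jZ_0·tanβl)/(Z_0 + jZ_L·tanβl)
     = 75·(125 + j161)/(205 − j78.2)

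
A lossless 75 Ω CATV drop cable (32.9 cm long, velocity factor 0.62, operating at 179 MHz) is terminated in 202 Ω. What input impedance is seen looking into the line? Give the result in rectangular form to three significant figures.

Z_in ≈ 32.5 + j28 Ω

λ = v/f = 0.62·c / 179 MHz = 1.04 m
βl = 2π·l/λ = 2π × 0.317 = 114°
tan(βl) = tan(114°) = -2.25
Z_in = Z_0·(Z_L + jZ_0·tanβl)/(Z_0 + jZ_L·tanβl)
     = 75·(202 − j169)/(75 − j454)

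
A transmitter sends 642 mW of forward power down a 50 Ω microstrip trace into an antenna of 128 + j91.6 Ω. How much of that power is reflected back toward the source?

|Γ| = |(78 + j91.6)/(178 + j91.6)| = 0.601
|Γ|² = 0.361
P_refl = |Γ|²·P_inc = 232 mW, P_del = (1 − |Γ|²)·P_inc = 410 mW

P_reflected ≈ 232 mW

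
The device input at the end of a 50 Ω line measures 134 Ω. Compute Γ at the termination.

Γ = 0.457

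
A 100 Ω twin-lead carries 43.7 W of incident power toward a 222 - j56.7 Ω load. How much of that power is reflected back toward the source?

P_reflected ≈ 7.4 W

|Γ| = |(122 − j56.7)/(322 − j56.7)| = 0.411
|Γ|² = 0.169
P_refl = |Γ|²·P_inc = 7.4 W, P_del = (1 − |Γ|²)·P_inc = 36.3 W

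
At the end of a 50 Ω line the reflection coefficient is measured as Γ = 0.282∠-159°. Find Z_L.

Z_L = Z_0·(1 + Γ)/(1 − Γ) = 50·(0.737 − j0.101)/(1.26 + j0.101)

Z_L ≈ 28.7 − j6.29 Ω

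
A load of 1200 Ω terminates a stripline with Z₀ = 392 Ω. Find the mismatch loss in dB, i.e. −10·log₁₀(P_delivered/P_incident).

Γ = (1200 − 392)/(1200 + 392) = 0.508
|Γ|² = 0.258, so P_del/P_inc = 1 − |Γ|² = 0.742
ML = −10·log₁₀(1 − |Γ|²)

mismatch loss ≈ 1.29 dB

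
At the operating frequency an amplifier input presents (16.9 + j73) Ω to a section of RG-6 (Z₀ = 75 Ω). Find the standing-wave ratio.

Γ = (Z_L − Z_0)/(Z_L + Z_0) = (-58.1 + j73)/(91.9 + j73)
|Γ| = 93.3/117 = 0.795
VSWR = (1 + |Γ|)/(1 − |Γ|) = 1.79/0.205

VSWR ≈ 8.75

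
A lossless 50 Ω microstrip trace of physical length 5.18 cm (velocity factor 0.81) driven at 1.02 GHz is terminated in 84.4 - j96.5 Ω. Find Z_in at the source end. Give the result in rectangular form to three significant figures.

Z_in ≈ 11.9 + j4.65 Ω

λ = v/f = 0.81·c / 1.02 GHz = 0.238 m
βl = 2π·l/λ = 2π × 0.217 = 78.3°
tan(βl) = tan(78.3°) = 4.82
Z_in = Z_0·(Z_L + jZ_0·tanβl)/(Z_0 + jZ_L·tanβl)
     = 50·(84.4 + j144)/(515 + j407)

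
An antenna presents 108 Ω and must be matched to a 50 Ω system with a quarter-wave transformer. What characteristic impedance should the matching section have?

Z_qwt = √(Z_0·R_L) = √(50 × 108) = √5400

Z_qwt ≈ 73.5 Ω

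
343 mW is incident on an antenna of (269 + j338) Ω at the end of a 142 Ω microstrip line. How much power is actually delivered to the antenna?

|Γ| = |(127 + j338)/(411 + j338)| = 0.679
|Γ|² = 0.46
P_refl = |Γ|²·P_inc = 158 mW, P_del = (1 − |Γ|²)·P_inc = 185 mW

P_delivered ≈ 185 mW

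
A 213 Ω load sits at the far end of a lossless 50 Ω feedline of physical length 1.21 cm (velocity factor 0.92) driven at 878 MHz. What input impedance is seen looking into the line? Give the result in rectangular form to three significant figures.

Z_in ≈ 107 − j101 Ω

λ = v/f = 0.92·c / 878 MHz = 0.314 m
βl = 2π·l/λ = 2π × 0.0385 = 13.9°
tan(βl) = tan(13.9°) = 0.247
Z_in = Z_0·(Z_L + jZ_0·tanβl)/(Z_0 + jZ_L·tanβl)
     = 50·(213 + j12.3)/(50 + j52.5)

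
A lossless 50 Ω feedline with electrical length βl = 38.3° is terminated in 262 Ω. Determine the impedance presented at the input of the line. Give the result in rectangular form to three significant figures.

tan(βl) = tan(38.3°) = 0.79
Z_in = Z_0·(Z_L + jZ_0·tanβl)/(Z_0 + jZ_L·tanβl)
     = 50·(262 + j39.5)/(50 + j207)

Z_in ≈ 23.5 − j57.6 Ω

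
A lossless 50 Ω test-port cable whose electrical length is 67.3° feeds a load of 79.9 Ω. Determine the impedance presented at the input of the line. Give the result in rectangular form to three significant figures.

tan(βl) = tan(67.3°) = 2.39
Z_in = Z_0·(Z_L + jZ_0·tanβl)/(Z_0 + jZ_L·tanβl)
     = 50·(79.9 + j120)/(50 + j191)

Z_in ≈ 34.4 − j11.9 Ω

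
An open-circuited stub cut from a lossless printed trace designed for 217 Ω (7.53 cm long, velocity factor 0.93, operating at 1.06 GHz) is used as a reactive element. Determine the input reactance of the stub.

λ = v/f = 0.93·c / 1.06 GHz = 0.263 m
βl = 2π·l/λ = 2π × 0.286 = 103°
tan(βl) = -4.33
For an open-circuited stub, Z_in = −jZ_0·cot(βl) = −jZ_0/tan(βl)

X_in ≈ 50.1 Ω (inductive)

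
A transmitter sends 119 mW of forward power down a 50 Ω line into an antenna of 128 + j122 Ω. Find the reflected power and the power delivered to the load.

P_reflected ≈ 53.6 mW; P_delivered ≈ 65.4 mW

|Γ| = |(78 + j122)/(178 + j122)| = 0.671
|Γ|² = 0.45
P_refl = |Γ|²·P_inc = 53.6 mW, P_del = (1 − |Γ|²)·P_inc = 65.4 mW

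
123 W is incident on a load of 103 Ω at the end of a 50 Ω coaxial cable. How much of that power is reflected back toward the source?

Γ = (103 − 50)/(103 + 50) = 0.346
|Γ|² = 0.12
P_refl = |Γ|²·P_inc = 14.8 W, P_del = (1 − |Γ|²)·P_inc = 108 W

P_reflected ≈ 14.8 W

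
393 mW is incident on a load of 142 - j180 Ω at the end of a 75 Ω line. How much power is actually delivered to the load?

|Γ| = |(67 − j180)/(217 − j180)| = 0.681
|Γ|² = 0.464
P_refl = |Γ|²·P_inc = 182 mW, P_del = (1 − |Γ|²)·P_inc = 211 mW

P_delivered ≈ 211 mW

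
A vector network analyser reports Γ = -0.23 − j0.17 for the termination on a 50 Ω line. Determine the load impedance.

Z_L = Z_0·(1 + Γ)/(1 − Γ) = 50·(0.77 − j0.17)/(1.23 + j0.17)

Z_L ≈ 29.8 − j11 Ω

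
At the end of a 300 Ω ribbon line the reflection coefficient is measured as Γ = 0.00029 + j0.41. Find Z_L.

Z_L ≈ 214 + j211 Ω

Z_L = Z_0·(1 + Γ)/(1 − Γ) = 300·(1 + j0.41)/(1 − j0.41)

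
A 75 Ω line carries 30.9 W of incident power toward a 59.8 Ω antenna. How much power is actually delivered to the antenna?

Γ = (59.8 − 75)/(59.8 + 75) = -0.113
|Γ|² = 0.0127
P_refl = |Γ|²·P_inc = 0.393 W, P_del = (1 − |Γ|²)·P_inc = 30.5 W

P_delivered ≈ 30.5 W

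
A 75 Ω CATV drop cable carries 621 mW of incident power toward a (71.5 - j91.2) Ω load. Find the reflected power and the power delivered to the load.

|Γ| = |(-3.5 − j91.2)/(146.5 − j91.2)| = 0.529
|Γ|² = 0.28
P_refl = |Γ|²·P_inc = 174 mW, P_del = (1 − |Γ|²)·P_inc = 447 mW

P_reflected ≈ 174 mW; P_delivered ≈ 447 mW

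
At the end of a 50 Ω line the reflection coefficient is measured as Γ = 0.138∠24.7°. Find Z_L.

Z_L ≈ 63.8 + j7.51 Ω

Z_L = Z_0·(1 + Γ)/(1 − Γ) = 50·(1.13 + j0.0577)/(0.875 − j0.0577)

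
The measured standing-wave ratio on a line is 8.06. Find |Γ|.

|Γ| ≈ 0.779

|Γ| = (S − 1)/(S + 1) = (8.06 − 1)/(8.06 + 1) = 7.06/9.06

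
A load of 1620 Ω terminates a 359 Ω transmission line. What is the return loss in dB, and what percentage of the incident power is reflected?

RL ≈ 3.91 dB; 40.6% of incident power reflected

Γ = (1620 − 359)/(1620 + 359) = 0.637
RL = −20·log₁₀(0.637) = 3.91 dB
P_refl/P_inc = |Γ|² = 0.406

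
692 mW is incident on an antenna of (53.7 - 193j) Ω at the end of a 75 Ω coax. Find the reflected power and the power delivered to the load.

P_reflected ≈ 485 mW; P_delivered ≈ 207 mW

|Γ| = |(-21.3 − j193)/(128.7 − j193)| = 0.837
|Γ|² = 0.701
P_refl = |Γ|²·P_inc = 485 mW, P_del = (1 − |Γ|²)·P_inc = 207 mW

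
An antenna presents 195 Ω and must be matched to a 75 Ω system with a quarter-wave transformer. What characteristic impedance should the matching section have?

Z_qwt = √(Z_0·R_L) = √(75 × 195) = √14620

Z_qwt ≈ 121 Ω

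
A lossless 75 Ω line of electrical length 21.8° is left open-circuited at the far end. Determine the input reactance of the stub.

tan(βl) = 0.4
For an open-circuited stub, Z_in = −jZ_0·cot(βl) = −jZ_0/tan(βl)

X_in ≈ -188 Ω (capacitive)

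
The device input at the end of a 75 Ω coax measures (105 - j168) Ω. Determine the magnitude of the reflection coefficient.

|Γ| ≈ 0.693

Γ = (Z_L − Z_0)/(Z_L + Z_0) = (30 − j168)/(180 − j168)
|Γ| = 171/246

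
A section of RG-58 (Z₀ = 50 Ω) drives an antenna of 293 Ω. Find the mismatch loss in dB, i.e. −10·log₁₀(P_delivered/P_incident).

Γ = (293 − 50)/(293 + 50) = 0.708
|Γ|² = 0.502, so P_del/P_inc = 1 − |Γ|² = 0.498
ML = −10·log₁₀(1 − |Γ|²)

mismatch loss ≈ 3.03 dB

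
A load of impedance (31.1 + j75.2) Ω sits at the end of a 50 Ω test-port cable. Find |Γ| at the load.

Γ = (Z_L − Z_0)/(Z_L + Z_0) = (-18.9 + j75.2)/(81.1 + j75.2)
|Γ| = 77.5/111

|Γ| ≈ 0.701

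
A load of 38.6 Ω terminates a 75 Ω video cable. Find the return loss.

RL ≈ 9.89 dB

Γ = (38.6 − 75)/(38.6 + 75) = -0.32
RL = −20·log₁₀|Γ| = −20·log₁₀(0.32)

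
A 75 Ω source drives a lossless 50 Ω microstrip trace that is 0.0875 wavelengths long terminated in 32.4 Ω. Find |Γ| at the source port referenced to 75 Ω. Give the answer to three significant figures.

βl = 2π × 0.0875 = 31.5°
tan(βl) = 0.613
Z_in = Z_0·(Z_L + jZ_0·tanβl)/(Z_0 + jZ_L·tanβl) = 38.5 + j15.4 Ω
Γ_s = (Z_in − Z_s)/(Z_in + Z_s) = (-36.5 + j15.4)/(113 + j15.4), |Γ_s| = 0.346

|Γ| ≈ 0.346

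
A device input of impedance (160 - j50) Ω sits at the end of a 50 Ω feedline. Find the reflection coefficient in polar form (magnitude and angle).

Γ ≈ 0.56 ∠ -11.1°

Γ = (Z_L − Z_0)/(Z_L + Z_0) = (110 − j50)/(210 − j50)
|Γ| = 121/216 = 0.56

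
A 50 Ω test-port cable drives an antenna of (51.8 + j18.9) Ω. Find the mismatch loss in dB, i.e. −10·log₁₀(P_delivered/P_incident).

Γ = (1.8 + j18.9)/(101.8 + j18.9), |Γ| = 0.183
|Γ|² = 0.0336, so P_del/P_inc = 1 − |Γ|² = 0.966
ML = −10·log₁₀(1 − |Γ|²)

mismatch loss ≈ 0.149 dB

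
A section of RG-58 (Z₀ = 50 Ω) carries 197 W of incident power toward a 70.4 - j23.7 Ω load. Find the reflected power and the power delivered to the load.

P_reflected ≈ 12.8 W; P_delivered ≈ 184 W

|Γ| = |(20.4 − j23.7)/(120.4 − j23.7)| = 0.255
|Γ|² = 0.0649
P_refl = |Γ|²·P_inc = 12.8 W, P_del = (1 − |Γ|²)·P_inc = 184 W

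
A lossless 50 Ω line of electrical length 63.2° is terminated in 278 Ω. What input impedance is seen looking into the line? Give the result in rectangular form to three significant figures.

Z_in ≈ 11.2 − j24.2 Ω

tan(βl) = tan(63.2°) = 1.98
Z_in = Z_0·(Z_L + jZ_0·tanβl)/(Z_0 + jZ_L·tanβl)
     = 50·(278 + j99)/(50 + j550)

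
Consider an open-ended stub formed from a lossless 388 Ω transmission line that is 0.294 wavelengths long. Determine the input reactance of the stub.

βl = 2π × 0.294 = 106°
tan(βl) = -3.52
For an open-ended stub, Z_in = −jZ_0·cot(βl) = −jZ_0/tan(βl)

X_in ≈ 110 Ω (inductive)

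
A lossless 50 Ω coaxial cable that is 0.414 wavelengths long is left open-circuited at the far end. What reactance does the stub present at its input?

βl = 2π × 0.414 = 149°
tan(βl) = -0.6
For an open-circuited stub, Z_in = −jZ_0·cot(βl) = −jZ_0/tan(βl)

X_in ≈ 83.3 Ω (inductive)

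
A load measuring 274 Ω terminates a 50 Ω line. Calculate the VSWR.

Γ = (274 − 50)/(274 + 50) = 0.691
VSWR = (1 + 0.691)/(1 − 0.691)

VSWR ≈ 5.48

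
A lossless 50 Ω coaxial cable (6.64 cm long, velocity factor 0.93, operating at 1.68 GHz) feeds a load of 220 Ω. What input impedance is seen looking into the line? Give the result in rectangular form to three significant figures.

λ = v/f = 0.93·c / 1.68 GHz = 0.166 m
βl = 2π·l/λ = 2π × 0.4 = 144°
tan(βl) = tan(144°) = -0.728
Z_in = Z_0·(Z_L + jZ_0·tanβl)/(Z_0 + jZ_L·tanβl)
     = 50·(220 − j36.4)/(50 − j160)

Z_in ≈ 29.9 + j59.3 Ω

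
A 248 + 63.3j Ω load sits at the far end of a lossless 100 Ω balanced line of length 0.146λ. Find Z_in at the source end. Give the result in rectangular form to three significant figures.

βl = 2π × 0.146 = 52.6°
tan(βl) = tan(52.6°) = 1.31
Z_in = Z_0·(Z_L + jZ_0·tanβl)/(Z_0 + jZ_L·tanβl)
     = 100·(248 + j194)/(17.3 + j324)

Z_in ≈ 63.8 − j73.2 Ω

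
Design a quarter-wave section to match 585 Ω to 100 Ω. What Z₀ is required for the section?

Z_qwt = √(Z_0·R_L) = √(100 × 585) = √58500

Z_qwt ≈ 242 Ω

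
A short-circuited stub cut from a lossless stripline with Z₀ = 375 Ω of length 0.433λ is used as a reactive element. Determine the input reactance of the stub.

X_in ≈ -168 Ω (capacitive)

βl = 2π × 0.433 = 156°
tan(βl) = -0.448
For a short-circuited stub, Z_in = jZ_0·tan(βl)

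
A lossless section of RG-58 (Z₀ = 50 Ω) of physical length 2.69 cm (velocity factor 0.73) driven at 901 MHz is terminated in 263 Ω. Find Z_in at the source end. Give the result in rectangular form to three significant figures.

Z_in ≈ 22 − j54.9 Ω

λ = v/f = 0.73·c / 901 MHz = 0.243 m
βl = 2π·l/λ = 2π × 0.111 = 39.8°
tan(βl) = tan(39.8°) = 0.834
Z_in = Z_0·(Z_L + jZ_0·tanβl)/(Z_0 + jZ_L·tanβl)
     = 50·(263 + j41.7)/(50 + j219)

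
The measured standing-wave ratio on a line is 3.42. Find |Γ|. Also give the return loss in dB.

|Γ| = (S − 1)/(S + 1) = (3.42 − 1)/(3.42 + 1) = 2.42/4.42
RL = −20·log₁₀|Γ| = −20·log₁₀(0.548)

|Γ| ≈ 0.548; return loss ≈ 5.23 dB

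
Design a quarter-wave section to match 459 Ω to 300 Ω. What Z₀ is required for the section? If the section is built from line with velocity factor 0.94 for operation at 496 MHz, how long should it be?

Z_qwt ≈ 371 Ω; length ≈ 14.2 cm

Z_qwt = √(Z_0·R_L) = √(300 × 459) = √137700
λ = 0.94·c/f = 0.569 m, so l = λ/4 = 0.142 m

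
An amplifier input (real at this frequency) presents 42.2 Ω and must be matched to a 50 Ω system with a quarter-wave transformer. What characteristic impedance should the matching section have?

Z_qwt ≈ 45.9 Ω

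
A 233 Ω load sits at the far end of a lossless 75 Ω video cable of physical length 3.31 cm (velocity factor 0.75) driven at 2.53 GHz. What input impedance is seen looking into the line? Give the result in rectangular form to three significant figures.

λ = v/f = 0.75·c / 2.53 GHz = 0.0889 m
βl = 2π·l/λ = 2π × 0.372 = 134°
tan(βl) = tan(134°) = -1.04
Z_in = Z_0·(Z_L + jZ_0·tanβl)/(Z_0 + jZ_L·tanβl)
     = 75·(233 − j77.7)/(75 − j241)

Z_in ≈ 42.5 + j59.2 Ω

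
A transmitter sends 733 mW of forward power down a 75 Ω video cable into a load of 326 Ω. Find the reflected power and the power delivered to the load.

P_reflected ≈ 287 mW; P_delivered ≈ 446 mW

Γ = (326 − 75)/(326 + 75) = 0.626
|Γ|² = 0.392
P_refl = |Γ|²·P_inc = 287 mW, P_del = (1 − |Γ|²)·P_inc = 446 mW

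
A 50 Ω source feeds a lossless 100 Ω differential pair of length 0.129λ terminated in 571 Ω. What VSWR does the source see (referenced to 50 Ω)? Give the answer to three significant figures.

VSWR ≈ 7.01

βl = 2π × 0.129 = 46.4°
tan(βl) = 1.05
Z_in = Z_0·(Z_L + jZ_0·tanβl)/(Z_0 + jZ_L·tanβl) = 32.5 − j89.7 Ω
Γ_s = (Z_in − Z_s)/(Z_in + Z_s) = (-17.5 − j89.7)/(82.5 − j89.7), |Γ_s| = 0.75
VSWR = (1 + |Γ_s|)/(1 − |Γ_s|)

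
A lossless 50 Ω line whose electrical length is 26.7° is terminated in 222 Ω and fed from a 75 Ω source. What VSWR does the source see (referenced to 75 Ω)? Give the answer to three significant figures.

VSWR ≈ 3.74

tan(βl) = 0.503
Z_in = Z_0·(Z_L + jZ_0·tanβl)/(Z_0 + jZ_L·tanβl) = 46.5 − j78.6 Ω
Γ_s = (Z_in − Z_s)/(Z_in + Z_s) = (-28.5 − j78.6)/(121 − j78.6), |Γ_s| = 0.578
VSWR = (1 + |Γ_s|)/(1 − |Γ_s|)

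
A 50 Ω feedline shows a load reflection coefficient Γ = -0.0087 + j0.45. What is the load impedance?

Z_L = Z_0·(1 + Γ)/(1 − Γ) = 50·(0.991 + j0.45)/(1.01 − j0.45)

Z_L ≈ 32.7 + j36.9 Ω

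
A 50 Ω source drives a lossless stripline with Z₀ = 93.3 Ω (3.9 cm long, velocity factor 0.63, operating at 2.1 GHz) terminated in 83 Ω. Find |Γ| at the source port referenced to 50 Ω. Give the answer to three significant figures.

λ = v/f = 0.63·c / 2.1 GHz = 0.09 m
βl = 2π·l/λ = 2π × 0.433 = 156°
tan(βl) = -0.445
Z_in = Z_0·(Z_L + jZ_0·tanβl)/(Z_0 + jZ_L·tanβl) = 86 − j7.49 Ω
Γ_s = (Z_in − Z_s)/(Z_in + Z_s) = (36 − j7.49)/(136 − j7.49), |Γ_s| = 0.27

|Γ| ≈ 0.27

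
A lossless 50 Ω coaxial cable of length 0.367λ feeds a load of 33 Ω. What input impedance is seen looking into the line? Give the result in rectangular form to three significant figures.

βl = 2π × 0.367 = 132°
tan(βl) = tan(132°) = -1.11
Z_in = Z_0·(Z_L + jZ_0·tanβl)/(Z_0 + jZ_L·tanβl)
     = 50·(33 − j55.3)/(50 − j36.5)

Z_in ≈ 47.9 − j20.4 Ω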